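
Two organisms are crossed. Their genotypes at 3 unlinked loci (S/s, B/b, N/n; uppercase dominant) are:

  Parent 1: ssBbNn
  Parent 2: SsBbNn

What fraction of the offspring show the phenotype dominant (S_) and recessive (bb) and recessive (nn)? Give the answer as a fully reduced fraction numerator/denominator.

ssBbNn gametes: sBN×2, sBn×2, sbN×2, sbn×2
SsBbNn gametes: SBN×1, SBn×1, SbN×1, Sbn×1, sBN×1, sBn×1, sbN×1, sbn×1
ssBbNn×SsBbNn grid (8·8=64): SsBBNN=2 SsBBNn=4 SsBBnn=2 SsBbNN=4 SsBbNn=8 SsBbnn=4 SsbbNN=2 SsbbNn=4 Ssbbnn=2 ssBBNN=2 ssBBNn=4 ssBBnn=2 ssBbNN=4 ssBbNn=8 ssBbnn=4 ssbbNN=2 ssbbNn=4 ssbbnn=2
S_ bb nn hits 2/64; gcd=2; 2÷2/64÷2 = 1/32

P(S_ bb nn) = 1/32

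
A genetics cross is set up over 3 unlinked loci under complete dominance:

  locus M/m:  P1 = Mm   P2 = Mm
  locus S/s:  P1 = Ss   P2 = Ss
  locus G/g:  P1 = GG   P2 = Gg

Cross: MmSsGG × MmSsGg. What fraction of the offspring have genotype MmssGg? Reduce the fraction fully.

P(MmssGg) = 1/16

MmSsGG gametes: MSG×2, MsG×2, mSG×2, msG×2
MmSsGg gametes: MSG×1, MSg×1, MsG×1, Msg×1, mSG×1, mSg×1, msG×1, msg×1
MmSsGG×MmSsGg grid (8·8=64): MMSSGG=2 MMSSGg=2 MMSsGG=4 MMSsGg=4 MMssGG=2 MMssGg=2 MmSSGG=4 MmSSGg=4 MmSsGG=8 MmSsGg=8 MmssGG=4 MmssGg=4 mmSSGG=2 mmSSGg=2 mmSsGG=4 mmSsGg=4 mmssGG=2 mmssGg=2
MmssGg hits 4/64; gcd=4; 4÷4/64÷4 = 1/16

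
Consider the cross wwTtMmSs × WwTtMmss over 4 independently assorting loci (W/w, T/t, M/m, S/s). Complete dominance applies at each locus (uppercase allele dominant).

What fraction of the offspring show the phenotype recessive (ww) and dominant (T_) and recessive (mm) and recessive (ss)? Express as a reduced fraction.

P(ww T_ mm ss) = 3/64

wwTtMmSs gametes: wTMS×2, wTMs×2, wTmS×2, wTms×2, wtMS×2, wtMs×2, wtmS×2, wtms×2
WwTtMmss gametes: WTMs×2, WTms×2, WtMs×2, Wtms×2, wTMs×2, wTms×2, wtMs×2, wtms×2
wwTtMmSs×WwTtMmss grid (16·16=256): WwTTMMSs=4 WwTTMMss=4 WwTTMmSs=8 WwTTMmss=8 WwTTmmSs=4 WwTTmmss=4 WwTtMMSs=8 WwTtMMss=8 WwTtMmSs=16 WwTtMmss=16 WwTtmmSs=8 WwTtmmss=8 WwttMMSs=4 WwttMMss=4 WwttMmSs=8 WwttMmss=8 WwttmmSs=4 Wwttmmss=4 wwTTMMSs=4 wwTTMMss=4 wwTTMmSs=8 wwTTMmss=8 wwTTmmSs=4 wwTTmmss=4 wwTtMMSs=8 wwTtMMss=8 wwTtMmSs=16 wwTtMmss=16 wwTtmmSs=8 wwTtmmss=8 wwttMMSs=4 wwttMMss=4 wwttMmSs=8 wwttMmss=8 wwttmmSs=4 wwttmmss=4
ww T_ mm ss hits 12/256; gcd=4; 12÷4/256÷4 = 3/64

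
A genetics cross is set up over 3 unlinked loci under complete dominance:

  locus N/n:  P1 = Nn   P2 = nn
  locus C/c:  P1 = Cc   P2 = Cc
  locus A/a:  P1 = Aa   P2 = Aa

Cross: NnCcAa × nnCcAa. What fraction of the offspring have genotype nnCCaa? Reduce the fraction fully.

NnCcAa gametes: NCA×1, NCa×1, NcA×1, Nca×1, nCA×1, nCa×1, ncA×1, nca×1
nnCcAa gametes: nCA×2, nCa×2, ncA×2, nca×2
NnCcAa×nnCcAa grid (8·8=64): NnCCAA=2 NnCCAa=4 NnCCaa=2 NnCcAA=4 NnCcAa=8 NnCcaa=4 NnccAA=2 NnccAa=4 Nnccaa=2 nnCCAA=2 nnCCAa=4 nnCCaa=2 nnCcAA=4 nnCcAa=8 nnCcaa=4 nnccAA=2 nnccAa=4 nnccaa=2
nnCCaa hits 2/64; gcd=2; 2÷2/64÷2 = 1/32

P(nnCCaa) = 1/32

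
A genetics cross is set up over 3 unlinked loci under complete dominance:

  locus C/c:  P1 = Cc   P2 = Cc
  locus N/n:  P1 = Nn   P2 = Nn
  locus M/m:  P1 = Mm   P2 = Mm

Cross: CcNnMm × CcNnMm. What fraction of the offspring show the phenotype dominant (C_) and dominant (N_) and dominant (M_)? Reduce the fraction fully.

CcNnMm gametes: CNM×1, CNm×1, CnM×1, Cnm×1, cNM×1, cNm×1, cnM×1, cnm×1
CcNnMm gametes: CNM×1, CNm×1, CnM×1, Cnm×1, cNM×1, cNm×1, cnM×1, cnm×1
CcNnMm×CcNnMm grid (8·8=64): CCNNMM=1 CCNNMm=2 CCNNmm=1 CCNnMM=2 CCNnMm=4 CCNnmm=2 CCnnMM=1 CCnnMm=2 CCnnmm=1 CcNNMM=2 CcNNMm=4 CcNNmm=2 CcNnMM=4 CcNnMm=8 CcNnmm=4 CcnnMM=2 CcnnMm=4 Ccnnmm=2 ccNNMM=1 ccNNMm=2 ccNNmm=1 ccNnMM=2 ccNnMm=4 ccNnmm=2 ccnnMM=1 ccnnMm=2 ccnnmm=1
C_ N_ M_ hits 27/64; gcd=1; 27÷1/64÷1 = 27/64

P(C_ N_ M_) = 27/64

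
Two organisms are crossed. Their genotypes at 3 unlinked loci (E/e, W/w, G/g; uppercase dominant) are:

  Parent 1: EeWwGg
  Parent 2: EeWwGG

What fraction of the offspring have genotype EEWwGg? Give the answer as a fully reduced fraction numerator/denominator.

P(EEWwGg) = 1/16

EeWwGg gametes: EWG×1, EWg×1, EwG×1, Ewg×1, eWG×1, eWg×1, ewG×1, ewg×1
EeWwGG gametes: EWG×2, EwG×2, eWG×2, ewG×2
EeWwGg×EeWwGG grid (8·8=64): EEWWGG=2 EEWWGg=2 EEWwGG=4 EEWwGg=4 EEwwGG=2 EEwwGg=2 EeWWGG=4 EeWWGg=4 EeWwGG=8 EeWwGg=8 EewwGG=4 EewwGg=4 eeWWGG=2 eeWWGg=2 eeWwGG=4 eeWwGg=4 eewwGG=2 eewwGg=2
EEWwGg hits 4/64; gcd=4; 4÷4/64÷4 = 1/16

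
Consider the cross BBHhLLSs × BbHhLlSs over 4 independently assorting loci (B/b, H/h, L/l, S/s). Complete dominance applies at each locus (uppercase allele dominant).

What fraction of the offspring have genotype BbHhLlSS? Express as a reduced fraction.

P(BbHhLlSS) = 1/32

BBHhLLSs gametes: BHLS×4, BHLs×4, BhLS×4, BhLs×4
BbHhLlSs gametes: BHLS×1, BHLs×1, BHlS×1, BHls×1, BhLS×1, BhLs×1, BhlS×1, Bhls×1, bHLS×1, bHLs×1, bHlS×1, bHls×1, bhLS×1, bhLs×1, bhlS×1, bhls×1
BBHhLLSs×BbHhLlSs grid (16·16=256): BBHHLLSS=4 BBHHLLSs=8 BBHHLLss=4 BBHHLlSS=4 BBHHLlSs=8 BBHHLlss=4 BBHhLLSS=8 BBHhLLSs=16 BBHhLLss=8 BBHhLlSS=8 BBHhLlSs=16 BBHhLlss=8 BBhhLLSS=4 BBhhLLSs=8 BBhhLLss=4 BBhhLlSS=4 BBhhLlSs=8 BBhhLlss=4 BbHHLLSS=4 BbHHLLSs=8 BbHHLLss=4 BbHHLlSS=4 BbHHLlSs=8 BbHHLlss=4 BbHhLLSS=8 BbHhLLSs=16 BbHhLLss=8 BbHhLlSS=8 BbHhLlSs=16 BbHhLlss=8 BbhhLLSS=4 BbhhLLSs=8 BbhhLLss=4 BbhhLlSS=4 BbhhLlSs=8 BbhhLlss=4
BbHhLlSS hits 8/256; gcd=8; 8÷8/256÷8 = 1/32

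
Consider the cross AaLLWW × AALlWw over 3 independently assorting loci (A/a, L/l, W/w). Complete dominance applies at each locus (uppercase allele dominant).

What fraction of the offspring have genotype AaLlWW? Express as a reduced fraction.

P(AaLlWW) = 1/8

AaLLWW gametes: ALW×4, aLW×4
AALlWw gametes: ALW×2, ALw×2, AlW×2, Alw×2
AaLLWW×AALlWw grid (8·8=64): AALLWW=8 AALLWw=8 AALlWW=8 AALlWw=8 AaLLWW=8 AaLLWw=8 AaLlWW=8 AaLlWw=8
AaLlWW hits 8/64; gcd=8; 8÷8/64÷8 = 1/8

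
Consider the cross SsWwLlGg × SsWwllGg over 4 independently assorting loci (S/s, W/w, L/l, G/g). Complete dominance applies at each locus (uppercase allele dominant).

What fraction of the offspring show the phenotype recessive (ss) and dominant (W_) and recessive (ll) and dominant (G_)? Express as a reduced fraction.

SsWwLlGg gametes: SWLG×1, SWLg×1, SWlG×1, SWlg×1, SwLG×1, SwLg×1, SwlG×1, Swlg×1, sWLG×1, sWLg×1, sWlG×1, sWlg×1, swLG×1, swLg×1, swlG×1, swlg×1
SsWwllGg gametes: SWlG×2, SWlg×2, SwlG×2, Swlg×2, sWlG×2, sWlg×2, swlG×2, swlg×2
SsWwLlGg×SsWwllGg grid (16·16=256): SSWWLlGG=2 SSWWLlGg=4 SSWWLlgg=2 SSWWllGG=2 SSWWllGg=4 SSWWllgg=2 SSWwLlGG=4 SSWwLlGg=8 SSWwLlgg=4 SSWwllGG=4 SSWwllGg=8 SSWwllgg=4 SSwwLlGG=2 SSwwLlGg=4 SSwwLlgg=2 SSwwllGG=2 SSwwllGg=4 SSwwllgg=2 SsWWLlGG=4 SsWWLlGg=8 SsWWLlgg=4 SsWWllGG=4 SsWWllGg=8 SsWWllgg=4 SsWwLlGG=8 SsWwLlGg=16 SsWwLlgg=8 SsWwllGG=8 SsWwllGg=16 SsWwllgg=8 SswwLlGG=4 SswwLlGg=8 SswwLlgg=4 SswwllGG=4 SswwllGg=8 Sswwllgg=4 ssWWLlGG=2 ssWWLlGg=4 ssWWLlgg=2 ssWWllGG=2 ssWWllGg=4 ssWWllgg=2 ssWwLlGG=4 ssWwLlGg=8 ssWwLlgg=4 ssWwllGG=4 ssWwllGg=8 ssWwllgg=4 sswwLlGG=2 sswwLlGg=4 sswwLlgg=2 sswwllGG=2 sswwllGg=4 sswwllgg=2
ss W_ ll G_ hits 18/256; gcd=2; 18÷2/256÷2 = 9/128

P(ss W_ ll G_) = 9/128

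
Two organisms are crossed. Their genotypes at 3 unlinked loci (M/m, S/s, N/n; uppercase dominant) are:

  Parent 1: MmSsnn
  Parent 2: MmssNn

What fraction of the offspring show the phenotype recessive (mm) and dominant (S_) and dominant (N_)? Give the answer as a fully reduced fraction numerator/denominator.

P(mm S_ N_) = 1/16

MmSsnn gametes: MSn×2, Msn×2, mSn×2, msn×2
MmssNn gametes: MsN×2, Msn×2, msN×2, msn×2
MmSsnn×MmssNn grid (8·8=64): MMSsNn=4 MMSsnn=4 MMssNn=4 MMssnn=4 MmSsNn=8 MmSsnn=8 MmssNn=8 Mmssnn=8 mmSsNn=4 mmSsnn=4 mmssNn=4 mmssnn=4
mm S_ N_ hits 4/64; gcd=4; 4÷4/64÷4 = 1/16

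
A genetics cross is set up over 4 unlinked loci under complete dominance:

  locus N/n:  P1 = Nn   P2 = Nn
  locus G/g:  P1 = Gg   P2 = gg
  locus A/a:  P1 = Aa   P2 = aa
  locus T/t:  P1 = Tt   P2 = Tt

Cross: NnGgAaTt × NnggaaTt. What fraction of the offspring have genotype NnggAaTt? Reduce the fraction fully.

P(NnggAaTt) = 1/16

NnGgAaTt gametes: NGAT×1, NGAt×1, NGaT×1, NGat×1, NgAT×1, NgAt×1, NgaT×1, Ngat×1, nGAT×1, nGAt×1, nGaT×1, nGat×1, ngAT×1, ngAt×1, ngaT×1, ngat×1
NnggaaTt gametes: NgaT×4, Ngat×4, ngaT×4, ngat×4
NnGgAaTt×NnggaaTt grid (16·16=256): NNGgAaTT=4 NNGgAaTt=8 NNGgAatt=4 NNGgaaTT=4 NNGgaaTt=8 NNGgaatt=4 NNggAaTT=4 NNggAaTt=8 NNggAatt=4 NNggaaTT=4 NNggaaTt=8 NNggaatt=4 NnGgAaTT=8 NnGgAaTt=16 NnGgAatt=8 NnGgaaTT=8 NnGgaaTt=16 NnGgaatt=8 NnggAaTT=8 NnggAaTt=16 NnggAatt=8 NnggaaTT=8 NnggaaTt=16 Nnggaatt=8 nnGgAaTT=4 nnGgAaTt=8 nnGgAatt=4 nnGgaaTT=4 nnGgaaTt=8 nnGgaatt=4 nnggAaTT=4 nnggAaTt=8 nnggAatt=4 nnggaaTT=4 nnggaaTt=8 nnggaatt=4
NnggAaTt hits 16/256; gcd=16; 16÷16/256÷16 = 1/16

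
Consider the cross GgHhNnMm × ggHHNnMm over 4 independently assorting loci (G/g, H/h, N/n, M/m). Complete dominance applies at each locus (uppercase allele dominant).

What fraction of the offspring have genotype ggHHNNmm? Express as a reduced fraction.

GgHhNnMm gametes: GHNM×1, GHNm×1, GHnM×1, GHnm×1, GhNM×1, GhNm×1, GhnM×1, Ghnm×1, gHNM×1, gHNm×1, gHnM×1, gHnm×1, ghNM×1, ghNm×1, ghnM×1, ghnm×1
ggHHNnMm gametes: gHNM×4, gHNm×4, gHnM×4, gHnm×4
GgHhNnMm×ggHHNnMm grid (16·16=256): GgHHNNMM=4 GgHHNNMm=8 GgHHNNmm=4 GgHHNnMM=8 GgHHNnMm=16 GgHHNnmm=8 GgHHnnMM=4 GgHHnnMm=8 GgHHnnmm=4 GgHhNNMM=4 GgHhNNMm=8 GgHhNNmm=4 GgHhNnMM=8 GgHhNnMm=16 GgHhNnmm=8 GgHhnnMM=4 GgHhnnMm=8 GgHhnnmm=4 ggHHNNMM=4 ggHHNNMm=8 ggHHNNmm=4 ggHHNnMM=8 ggHHNnMm=16 ggHHNnmm=8 ggHHnnMM=4 ggHHnnMm=8 ggHHnnmm=4 ggHhNNMM=4 ggHhNNMm=8 ggHhNNmm=4 ggHhNnMM=8 ggHhNnMm=16 ggHhNnmm=8 ggHhnnMM=4 ggHhnnMm=8 ggHhnnmm=4
ggHHNNmm hits 4/256; gcd=4; 4÷4/256÷4 = 1/64

P(ggHHNNmm) = 1/64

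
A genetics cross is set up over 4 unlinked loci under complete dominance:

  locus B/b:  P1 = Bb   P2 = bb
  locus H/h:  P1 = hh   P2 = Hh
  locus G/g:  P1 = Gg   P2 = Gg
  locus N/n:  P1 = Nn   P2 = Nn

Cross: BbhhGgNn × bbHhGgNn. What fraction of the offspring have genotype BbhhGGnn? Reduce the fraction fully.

P(BbhhGGnn) = 1/64

BbhhGgNn gametes: BhGN×2, BhGn×2, BhgN×2, Bhgn×2, bhGN×2, bhGn×2, bhgN×2, bhgn×2
bbHhGgNn gametes: bHGN×2, bHGn×2, bHgN×2, bHgn×2, bhGN×2, bhGn×2, bhgN×2, bhgn×2
BbhhGgNn×bbHhGgNn grid (16·16=256): BbHhGGNN=4 BbHhGGNn=8 BbHhGGnn=4 BbHhGgNN=8 BbHhGgNn=16 BbHhGgnn=8 BbHhggNN=4 BbHhggNn=8 BbHhggnn=4 BbhhGGNN=4 BbhhGGNn=8 BbhhGGnn=4 BbhhGgNN=8 BbhhGgNn=16 BbhhGgnn=8 BbhhggNN=4 BbhhggNn=8 Bbhhggnn=4 bbHhGGNN=4 bbHhGGNn=8 bbHhGGnn=4 bbHhGgNN=8 bbHhGgNn=16 bbHhGgnn=8 bbHhggNN=4 bbHhggNn=8 bbHhggnn=4 bbhhGGNN=4 bbhhGGNn=8 bbhhGGnn=4 bbhhGgNN=8 bbhhGgNn=16 bbhhGgnn=8 bbhhggNN=4 bbhhggNn=8 bbhhggnn=4
BbhhGGnn hits 4/256; gcd=4; 4÷4/256÷4 = 1/64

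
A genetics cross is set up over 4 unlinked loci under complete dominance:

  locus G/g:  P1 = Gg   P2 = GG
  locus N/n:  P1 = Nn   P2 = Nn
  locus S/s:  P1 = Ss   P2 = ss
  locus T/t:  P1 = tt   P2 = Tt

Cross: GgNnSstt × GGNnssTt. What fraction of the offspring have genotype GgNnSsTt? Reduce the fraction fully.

P(GgNnSsTt) = 1/16

GgNnSstt gametes: GNSt×2, GNst×2, GnSt×2, Gnst×2, gNSt×2, gNst×2, gnSt×2, gnst×2
GGNnssTt gametes: GNsT×4, GNst×4, GnsT×4, Gnst×4
GgNnSstt×GGNnssTt grid (16·16=256): GGNNSsTt=8 GGNNSstt=8 GGNNssTt=8 GGNNsstt=8 GGNnSsTt=16 GGNnSstt=16 GGNnssTt=16 GGNnsstt=16 GGnnSsTt=8 GGnnSstt=8 GGnnssTt=8 GGnnsstt=8 GgNNSsTt=8 GgNNSstt=8 GgNNssTt=8 GgNNsstt=8 GgNnSsTt=16 GgNnSstt=16 GgNnssTt=16 GgNnsstt=16 GgnnSsTt=8 GgnnSstt=8 GgnnssTt=8 Ggnnsstt=8
GgNnSsTt hits 16/256; gcd=16; 16÷16/256÷16 = 1/16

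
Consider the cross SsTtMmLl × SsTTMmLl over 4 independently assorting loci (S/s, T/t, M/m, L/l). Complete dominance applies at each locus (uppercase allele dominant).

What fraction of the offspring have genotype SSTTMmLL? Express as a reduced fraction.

SsTtMmLl gametes: STML×1, STMl×1, STmL×1, STml×1, StML×1, StMl×1, StmL×1, Stml×1, sTML×1, sTMl×1, sTmL×1, sTml×1, stML×1, stMl×1, stmL×1, stml×1
SsTTMmLl gametes: STML×2, STMl×2, STmL×2, STml×2, sTML×2, sTMl×2, sTmL×2, sTml×2
SsTtMmLl×SsTTMmLl grid (16·16=256): SSTTMMLL=2 SSTTMMLl=4 SSTTMMll=2 SSTTMmLL=4 SSTTMmLl=8 SSTTMmll=4 SSTTmmLL=2 SSTTmmLl=4 SSTTmmll=2 SSTtMMLL=2 SSTtMMLl=4 SSTtMMll=2 SSTtMmLL=4 SSTtMmLl=8 SSTtMmll=4 SSTtmmLL=2 SSTtmmLl=4 SSTtmmll=2 SsTTMMLL=4 SsTTMMLl=8 SsTTMMll=4 SsTTMmLL=8 SsTTMmLl=16 SsTTMmll=8 SsTTmmLL=4 SsTTmmLl=8 SsTTmmll=4 SsTtMMLL=4 SsTtMMLl=8 SsTtMMll=4 SsTtMmLL=8 SsTtMmLl=16 SsTtMmll=8 SsTtmmLL=4 SsTtmmLl=8 SsTtmmll=4 ssTTMMLL=2 ssTTMMLl=4 ssTTMMll=2 ssTTMmLL=4 ssTTMmLl=8 ssTTMmll=4 ssTTmmLL=2 ssTTmmLl=4 ssTTmmll=2 ssTtMMLL=2 ssTtMMLl=4 ssTtMMll=2 ssTtMmLL=4 ssTtMmLl=8 ssTtMmll=4 ssTtmmLL=2 ssTtmmLl=4 ssTtmmll=2
SSTTMmLL hits 4/256; gcd=4; 4÷4/256÷4 = 1/64

P(SSTTMmLL) = 1/64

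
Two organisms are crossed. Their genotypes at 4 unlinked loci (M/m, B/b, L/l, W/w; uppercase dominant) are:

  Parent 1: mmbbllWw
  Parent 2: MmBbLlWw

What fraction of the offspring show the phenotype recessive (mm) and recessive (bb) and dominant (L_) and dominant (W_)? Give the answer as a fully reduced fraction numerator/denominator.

P(mm bb L_ W_) = 3/32

mmbbllWw gametes: mblW×8, mblw×8
MmBbLlWw gametes: MBLW×1, MBLw×1, MBlW×1, MBlw×1, MbLW×1, MbLw×1, MblW×1, Mblw×1, mBLW×1, mBLw×1, mBlW×1, mBlw×1, mbLW×1, mbLw×1, mblW×1, mblw×1
mmbbllWw×MmBbLlWw grid (16·16=256): MmBbLlWW=8 MmBbLlWw=16 MmBbLlww=8 MmBbllWW=8 MmBbllWw=16 MmBbllww=8 MmbbLlWW=8 MmbbLlWw=16 MmbbLlww=8 MmbbllWW=8 MmbbllWw=16 Mmbbllww=8 mmBbLlWW=8 mmBbLlWw=16 mmBbLlww=8 mmBbllWW=8 mmBbllWw=16 mmBbllww=8 mmbbLlWW=8 mmbbLlWw=16 mmbbLlww=8 mmbbllWW=8 mmbbllWw=16 mmbbllww=8
mm bb L_ W_ hits 24/256; gcd=8; 24÷8/256÷8 = 3/32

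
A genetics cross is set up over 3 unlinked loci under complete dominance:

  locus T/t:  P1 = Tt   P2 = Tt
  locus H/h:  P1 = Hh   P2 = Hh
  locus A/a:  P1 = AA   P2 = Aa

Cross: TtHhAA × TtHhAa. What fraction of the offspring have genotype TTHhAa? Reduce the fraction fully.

TtHhAA gametes: THA×2, ThA×2, tHA×2, thA×2
TtHhAa gametes: THA×1, THa×1, ThA×1, Tha×1, tHA×1, tHa×1, thA×1, tha×1
TtHhAA×TtHhAa grid (8·8=64): TTHHAA=2 TTHHAa=2 TTHhAA=4 TTHhAa=4 TThhAA=2 TThhAa=2 TtHHAA=4 TtHHAa=4 TtHhAA=8 TtHhAa=8 TthhAA=4 TthhAa=4 ttHHAA=2 ttHHAa=2 ttHhAA=4 ttHhAa=4 tthhAA=2 tthhAa=2
TTHhAa hits 4/64; gcd=4; 4÷4/64÷4 = 1/16

P(TTHhAa) = 1/16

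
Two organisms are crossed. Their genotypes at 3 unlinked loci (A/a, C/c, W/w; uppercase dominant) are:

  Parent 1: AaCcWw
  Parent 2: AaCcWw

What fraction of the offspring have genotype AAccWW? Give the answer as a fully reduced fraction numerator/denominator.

AaCcWw gametes: ACW×1, ACw×1, AcW×1, Acw×1, aCW×1, aCw×1, acW×1, acw×1
AaCcWw gametes: ACW×1, ACw×1, AcW×1, Acw×1, aCW×1, aCw×1, acW×1, acw×1
AaCcWw×AaCcWw grid (8·8=64): AACCWW=1 AACCWw=2 AACCww=1 AACcWW=2 AACcWw=4 AACcww=2 AAccWW=1 AAccWw=2 AAccww=1 AaCCWW=2 AaCCWw=4 AaCCww=2 AaCcWW=4 AaCcWw=8 AaCcww=4 AaccWW=2 AaccWw=4 Aaccww=2 aaCCWW=1 aaCCWw=2 aaCCww=1 aaCcWW=2 aaCcWw=4 aaCcww=2 aaccWW=1 aaccWw=2 aaccww=1
AAccWW hits 1/64; gcd=1; 1÷1/64÷1 = 1/64

P(AAccWW) = 1/64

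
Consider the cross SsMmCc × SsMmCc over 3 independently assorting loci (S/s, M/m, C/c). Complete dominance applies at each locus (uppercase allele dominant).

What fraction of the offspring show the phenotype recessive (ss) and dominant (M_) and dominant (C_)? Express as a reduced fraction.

P(ss M_ C_) = 9/64

SsMmCc gametes: SMC×1, SMc×1, SmC×1, Smc×1, sMC×1, sMc×1, smC×1, smc×1
SsMmCc gametes: SMC×1, SMc×1, SmC×1, Smc×1, sMC×1, sMc×1, smC×1, smc×1
SsMmCc×SsMmCc grid (8·8=64): SSMMCC=1 SSMMCc=2 SSMMcc=1 SSMmCC=2 SSMmCc=4 SSMmcc=2 SSmmCC=1 SSmmCc=2 SSmmcc=1 SsMMCC=2 SsMMCc=4 SsMMcc=2 SsMmCC=4 SsMmCc=8 SsMmcc=4 SsmmCC=2 SsmmCc=4 Ssmmcc=2 ssMMCC=1 ssMMCc=2 ssMMcc=1 ssMmCC=2 ssMmCc=4 ssMmcc=2 ssmmCC=1 ssmmCc=2 ssmmcc=1
ss M_ C_ hits 9/64; gcd=1; 9÷1/64÷1 = 9/64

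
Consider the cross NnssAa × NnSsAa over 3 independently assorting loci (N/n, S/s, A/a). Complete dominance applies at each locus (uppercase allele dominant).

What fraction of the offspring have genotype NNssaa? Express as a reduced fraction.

NnssAa gametes: NsA×2, Nsa×2, nsA×2, nsa×2
NnSsAa gametes: NSA×1, NSa×1, NsA×1, Nsa×1, nSA×1, nSa×1, nsA×1, nsa×1
NnssAa×NnSsAa grid (8·8=64): NNSsAA=2 NNSsAa=4 NNSsaa=2 NNssAA=2 NNssAa=4 NNssaa=2 NnSsAA=4 NnSsAa=8 NnSsaa=4 NnssAA=4 NnssAa=8 Nnssaa=4 nnSsAA=2 nnSsAa=4 nnSsaa=2 nnssAA=2 nnssAa=4 nnssaa=2
NNssaa hits 2/64; gcd=2; 2÷2/64÷2 = 1/32

P(NNssaa) = 1/32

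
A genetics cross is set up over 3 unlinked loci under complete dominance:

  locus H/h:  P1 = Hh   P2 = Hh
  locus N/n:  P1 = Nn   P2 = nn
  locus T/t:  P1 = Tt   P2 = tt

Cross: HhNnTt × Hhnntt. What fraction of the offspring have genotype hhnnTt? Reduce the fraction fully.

P(hhnnTt) = 1/16

HhNnTt gametes: HNT×1, HNt×1, HnT×1, Hnt×1, hNT×1, hNt×1, hnT×1, hnt×1
Hhnntt gametes: Hnt×4, hnt×4
HhNnTt×Hhnntt grid (8·8=64): HHNnTt=4 HHNntt=4 HHnnTt=4 HHnntt=4 HhNnTt=8 HhNntt=8 HhnnTt=8 Hhnntt=8 hhNnTt=4 hhNntt=4 hhnnTt=4 hhnntt=4
hhnnTt hits 4/64; gcd=4; 4÷4/64÷4 = 1/16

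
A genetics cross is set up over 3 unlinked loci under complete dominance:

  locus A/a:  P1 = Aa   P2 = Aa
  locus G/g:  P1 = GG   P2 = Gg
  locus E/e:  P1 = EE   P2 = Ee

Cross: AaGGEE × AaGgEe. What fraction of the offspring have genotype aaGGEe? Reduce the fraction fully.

P(aaGGEe) = 1/16

AaGGEE gametes: AGE×4, aGE×4
AaGgEe gametes: AGE×1, AGe×1, AgE×1, Age×1, aGE×1, aGe×1, agE×1, age×1
AaGGEE×AaGgEe grid (8·8=64): AAGGEE=4 AAGGEe=4 AAGgEE=4 AAGgEe=4 AaGGEE=8 AaGGEe=8 AaGgEE=8 AaGgEe=8 aaGGEE=4 aaGGEe=4 aaGgEE=4 aaGgEe=4
aaGGEe hits 4/64; gcd=4; 4÷4/64÷4 = 1/16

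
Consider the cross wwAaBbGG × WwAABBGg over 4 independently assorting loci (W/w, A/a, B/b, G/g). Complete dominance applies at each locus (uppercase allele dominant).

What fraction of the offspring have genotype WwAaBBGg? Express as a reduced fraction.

wwAaBbGG gametes: wABG×4, wAbG×4, waBG×4, wabG×4
WwAABBGg gametes: WABG×4, WABg×4, wABG×4, wABg×4
wwAaBbGG×WwAABBGg grid (16·16=256): WwAABBGG=16 WwAABBGg=16 WwAABbGG=16 WwAABbGg=16 WwAaBBGG=16 WwAaBBGg=16 WwAaBbGG=16 WwAaBbGg=16 wwAABBGG=16 wwAABBGg=16 wwAABbGG=16 wwAABbGg=16 wwAaBBGG=16 wwAaBBGg=16 wwAaBbGG=16 wwAaBbGg=16
WwAaBBGg hits 16/256; gcd=16; 16÷16/256÷16 = 1/16

P(WwAaBBGg) = 1/16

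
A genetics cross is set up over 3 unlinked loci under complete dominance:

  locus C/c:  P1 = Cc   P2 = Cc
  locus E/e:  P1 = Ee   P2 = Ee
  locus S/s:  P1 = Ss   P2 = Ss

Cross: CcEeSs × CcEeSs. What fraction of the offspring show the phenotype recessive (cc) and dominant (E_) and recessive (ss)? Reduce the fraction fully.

CcEeSs gametes: CES×1, CEs×1, CeS×1, Ces×1, cES×1, cEs×1, ceS×1, ces×1
CcEeSs gametes: CES×1, CEs×1, CeS×1, Ces×1, cES×1, cEs×1, ceS×1, ces×1
CcEeSs×CcEeSs grid (8·8=64): CCEESS=1 CCEESs=2 CCEEss=1 CCEeSS=2 CCEeSs=4 CCEess=2 CCeeSS=1 CCeeSs=2 CCeess=1 CcEESS=2 CcEESs=4 CcEEss=2 CcEeSS=4 CcEeSs=8 CcEess=4 CceeSS=2 CceeSs=4 Cceess=2 ccEESS=1 ccEESs=2 ccEEss=1 ccEeSS=2 ccEeSs=4 ccEess=2 cceeSS=1 cceeSs=2 cceess=1
cc E_ ss hits 3/64; gcd=1; 3÷1/64÷1 = 3/64

P(cc E_ ss) = 3/64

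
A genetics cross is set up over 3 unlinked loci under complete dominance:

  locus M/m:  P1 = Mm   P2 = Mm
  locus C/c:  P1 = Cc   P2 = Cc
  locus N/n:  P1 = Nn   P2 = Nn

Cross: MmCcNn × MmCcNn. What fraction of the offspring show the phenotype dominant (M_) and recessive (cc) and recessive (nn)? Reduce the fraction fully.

MmCcNn gametes: MCN×1, MCn×1, McN×1, Mcn×1, mCN×1, mCn×1, mcN×1, mcn×1
MmCcNn gametes: MCN×1, MCn×1, McN×1, Mcn×1, mCN×1, mCn×1, mcN×1, mcn×1
MmCcNn×MmCcNn grid (8·8=64): MMCCNN=1 MMCCNn=2 MMCCnn=1 MMCcNN=2 MMCcNn=4 MMCcnn=2 MMccNN=1 MMccNn=2 MMccnn=1 MmCCNN=2 MmCCNn=4 MmCCnn=2 MmCcNN=4 MmCcNn=8 MmCcnn=4 MmccNN=2 MmccNn=4 Mmccnn=2 mmCCNN=1 mmCCNn=2 mmCCnn=1 mmCcNN=2 mmCcNn=4 mmCcnn=2 mmccNN=1 mmccNn=2 mmccnn=1
M_ cc nn hits 3/64; gcd=1; 3÷1/64÷1 = 3/64

P(M_ cc nn) = 3/64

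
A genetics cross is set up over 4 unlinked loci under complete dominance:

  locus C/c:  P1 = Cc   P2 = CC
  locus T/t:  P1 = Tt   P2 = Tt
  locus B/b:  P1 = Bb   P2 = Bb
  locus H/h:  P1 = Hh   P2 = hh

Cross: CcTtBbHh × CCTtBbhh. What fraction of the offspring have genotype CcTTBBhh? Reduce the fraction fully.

P(CcTTBBhh) = 1/64

CcTtBbHh gametes: CTBH×1, CTBh×1, CTbH×1, CTbh×1, CtBH×1, CtBh×1, CtbH×1, Ctbh×1, cTBH×1, cTBh×1, cTbH×1, cTbh×1, ctBH×1, ctBh×1, ctbH×1, ctbh×1
CCTtBbhh gametes: CTBh×4, CTbh×4, CtBh×4, Ctbh×4
CcTtBbHh×CCTtBbhh grid (16·16=256): CCTTBBHh=4 CCTTBBhh=4 CCTTBbHh=8 CCTTBbhh=8 CCTTbbHh=4 CCTTbbhh=4 CCTtBBHh=8 CCTtBBhh=8 CCTtBbHh=16 CCTtBbhh=16 CCTtbbHh=8 CCTtbbhh=8 CCttBBHh=4 CCttBBhh=4 CCttBbHh=8 CCttBbhh=8 CCttbbHh=4 CCttbbhh=4 CcTTBBHh=4 CcTTBBhh=4 CcTTBbHh=8 CcTTBbhh=8 CcTTbbHh=4 CcTTbbhh=4 CcTtBBHh=8 CcTtBBhh=8 CcTtBbHh=16 CcTtBbhh=16 CcTtbbHh=8 CcTtbbhh=8 CcttBBHh=4 CcttBBhh=4 CcttBbHh=8 CcttBbhh=8 CcttbbHh=4 Ccttbbhh=4
CcTTBBhh hits 4/256; gcd=4; 4÷4/256÷4 = 1/64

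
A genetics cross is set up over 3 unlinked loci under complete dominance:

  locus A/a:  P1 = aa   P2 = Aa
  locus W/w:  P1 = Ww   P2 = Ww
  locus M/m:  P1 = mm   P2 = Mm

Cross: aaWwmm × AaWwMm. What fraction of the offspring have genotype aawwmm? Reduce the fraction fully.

P(aawwmm) = 1/16

aaWwmm gametes: aWm×4, awm×4
AaWwMm gametes: AWM×1, AWm×1, AwM×1, Awm×1, aWM×1, aWm×1, awM×1, awm×1
aaWwmm×AaWwMm grid (8·8=64): AaWWMm=4 AaWWmm=4 AaWwMm=8 AaWwmm=8 AawwMm=4 Aawwmm=4 aaWWMm=4 aaWWmm=4 aaWwMm=8 aaWwmm=8 aawwMm=4 aawwmm=4
aawwmm hits 4/64; gcd=4; 4÷4/64÷4 = 1/16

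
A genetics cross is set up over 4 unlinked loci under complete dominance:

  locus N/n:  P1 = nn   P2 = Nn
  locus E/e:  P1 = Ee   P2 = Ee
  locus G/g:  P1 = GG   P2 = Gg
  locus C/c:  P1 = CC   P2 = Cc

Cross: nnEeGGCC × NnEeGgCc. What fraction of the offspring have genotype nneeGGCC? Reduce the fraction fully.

P(nneeGGCC) = 1/32

nnEeGGCC gametes: nEGC×8, neGC×8
NnEeGgCc gametes: NEGC×1, NEGc×1, NEgC×1, NEgc×1, NeGC×1, NeGc×1, NegC×1, Negc×1, nEGC×1, nEGc×1, nEgC×1, nEgc×1, neGC×1, neGc×1, negC×1, negc×1
nnEeGGCC×NnEeGgCc grid (16·16=256): NnEEGGCC=8 NnEEGGCc=8 NnEEGgCC=8 NnEEGgCc=8 NnEeGGCC=16 NnEeGGCc=16 NnEeGgCC=16 NnEeGgCc=16 NneeGGCC=8 NneeGGCc=8 NneeGgCC=8 NneeGgCc=8 nnEEGGCC=8 nnEEGGCc=8 nnEEGgCC=8 nnEEGgCc=8 nnEeGGCC=16 nnEeGGCc=16 nnEeGgCC=16 nnEeGgCc=16 nneeGGCC=8 nneeGGCc=8 nneeGgCC=8 nneeGgCc=8
nneeGGCC hits 8/256; gcd=8; 8÷8/256÷8 = 1/32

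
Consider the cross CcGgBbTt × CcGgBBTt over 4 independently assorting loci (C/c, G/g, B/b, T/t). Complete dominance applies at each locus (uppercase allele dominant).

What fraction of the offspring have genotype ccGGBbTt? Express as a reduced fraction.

CcGgBbTt gametes: CGBT×1, CGBt×1, CGbT×1, CGbt×1, CgBT×1, CgBt×1, CgbT×1, Cgbt×1, cGBT×1, cGBt×1, cGbT×1, cGbt×1, cgBT×1, cgBt×1, cgbT×1, cgbt×1
CcGgBBTt gametes: CGBT×2, CGBt×2, CgBT×2, CgBt×2, cGBT×2, cGBt×2, cgBT×2, cgBt×2
CcGgBbTt×CcGgBBTt grid (16·16=256): CCGGBBTT=2 CCGGBBTt=4 CCGGBBtt=2 CCGGBbTT=2 CCGGBbTt=4 CCGGBbtt=2 CCGgBBTT=4 CCGgBBTt=8 CCGgBBtt=4 CCGgBbTT=4 CCGgBbTt=8 CCGgBbtt=4 CCggBBTT=2 CCggBBTt=4 CCggBBtt=2 CCggBbTT=2 CCggBbTt=4 CCggBbtt=2 CcGGBBTT=4 CcGGBBTt=8 CcGGBBtt=4 CcGGBbTT=4 CcGGBbTt=8 CcGGBbtt=4 CcGgBBTT=8 CcGgBBTt=16 CcGgBBtt=8 CcGgBbTT=8 CcGgBbTt=16 CcGgBbtt=8 CcggBBTT=4 CcggBBTt=8 CcggBBtt=4 CcggBbTT=4 CcggBbTt=8 CcggBbtt=4 ccGGBBTT=2 ccGGBBTt=4 ccGGBBtt=2 ccGGBbTT=2 ccGGBbTt=4 ccGGBbtt=2 ccGgBBTT=4 ccGgBBTt=8 ccGgBBtt=4 ccGgBbTT=4 ccGgBbTt=8 ccGgBbtt=4 ccggBBTT=2 ccggBBTt=4 ccggBBtt=2 ccggBbTT=2 ccggBbTt=4 ccggBbtt=2
ccGGBbTt hits 4/256; gcd=4; 4÷4/256÷4 = 1/64

P(ccGGBbTt) = 1/64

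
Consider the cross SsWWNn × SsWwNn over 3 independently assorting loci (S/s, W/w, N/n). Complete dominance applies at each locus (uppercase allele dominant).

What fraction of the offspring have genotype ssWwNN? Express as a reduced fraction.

SsWWNn gametes: SWN×2, SWn×2, sWN×2, sWn×2
SsWwNn gametes: SWN×1, SWn×1, SwN×1, Swn×1, sWN×1, sWn×1, swN×1, swn×1
SsWWNn×SsWwNn grid (8·8=64): SSWWNN=2 SSWWNn=4 SSWWnn=2 SSWwNN=2 SSWwNn=4 SSWwnn=2 SsWWNN=4 SsWWNn=8 SsWWnn=4 SsWwNN=4 SsWwNn=8 SsWwnn=4 ssWWNN=2 ssWWNn=4 ssWWnn=2 ssWwNN=2 ssWwNn=4 ssWwnn=2
ssWwNN hits 2/64; gcd=2; 2÷2/64÷2 = 1/32

P(ssWwNN) = 1/32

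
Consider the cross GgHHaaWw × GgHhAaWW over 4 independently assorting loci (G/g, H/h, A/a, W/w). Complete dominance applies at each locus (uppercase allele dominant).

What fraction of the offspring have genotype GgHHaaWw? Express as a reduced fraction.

GgHHaaWw gametes: GHaW×4, GHaw×4, gHaW×4, gHaw×4
GgHhAaWW gametes: GHAW×2, GHaW×2, GhAW×2, GhaW×2, gHAW×2, gHaW×2, ghAW×2, ghaW×2
GgHHaaWw×GgHhAaWW grid (16·16=256): GGHHAaWW=8 GGHHAaWw=8 GGHHaaWW=8 GGHHaaWw=8 GGHhAaWW=8 GGHhAaWw=8 GGHhaaWW=8 GGHhaaWw=8 GgHHAaWW=16 GgHHAaWw=16 GgHHaaWW=16 GgHHaaWw=16 GgHhAaWW=16 GgHhAaWw=16 GgHhaaWW=16 GgHhaaWw=16 ggHHAaWW=8 ggHHAaWw=8 ggHHaaWW=8 ggHHaaWw=8 ggHhAaWW=8 ggHhAaWw=8 ggHhaaWW=8 ggHhaaWw=8
GgHHaaWw hits 16/256; gcd=16; 16÷16/256÷16 = 1/16

P(GgHHaaWw) = 1/16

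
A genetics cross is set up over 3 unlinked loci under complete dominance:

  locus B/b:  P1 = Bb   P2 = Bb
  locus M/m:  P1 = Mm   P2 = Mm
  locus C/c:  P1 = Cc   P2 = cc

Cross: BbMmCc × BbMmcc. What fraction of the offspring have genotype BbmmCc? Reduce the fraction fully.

BbMmCc gametes: BMC×1, BMc×1, BmC×1, Bmc×1, bMC×1, bMc×1, bmC×1, bmc×1
BbMmcc gametes: BMc×2, Bmc×2, bMc×2, bmc×2
BbMmCc×BbMmcc grid (8·8=64): BBMMCc=2 BBMMcc=2 BBMmCc=4 BBMmcc=4 BBmmCc=2 BBmmcc=2 BbMMCc=4 BbMMcc=4 BbMmCc=8 BbMmcc=8 BbmmCc=4 Bbmmcc=4 bbMMCc=2 bbMMcc=2 bbMmCc=4 bbMmcc=4 bbmmCc=2 bbmmcc=2
BbmmCc hits 4/64; gcd=4; 4÷4/64÷4 = 1/16

P(BbmmCc) = 1/16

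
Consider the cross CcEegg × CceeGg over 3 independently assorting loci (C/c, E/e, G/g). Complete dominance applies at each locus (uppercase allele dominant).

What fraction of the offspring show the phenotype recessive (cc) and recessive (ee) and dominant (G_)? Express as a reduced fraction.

CcEegg gametes: CEg×2, Ceg×2, cEg×2, ceg×2
CceeGg gametes: CeG×2, Ceg×2, ceG×2, ceg×2
CcEegg×CceeGg grid (8·8=64): CCEeGg=4 CCEegg=4 CCeeGg=4 CCeegg=4 CcEeGg=8 CcEegg=8 CceeGg=8 Cceegg=8 ccEeGg=4 ccEegg=4 cceeGg=4 cceegg=4
cc ee G_ hits 4/64; gcd=4; 4÷4/64÷4 = 1/16

P(cc ee G_) = 1/16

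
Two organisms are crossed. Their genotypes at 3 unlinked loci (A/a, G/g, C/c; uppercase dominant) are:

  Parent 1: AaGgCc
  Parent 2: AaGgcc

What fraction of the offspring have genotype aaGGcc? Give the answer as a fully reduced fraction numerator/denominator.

P(aaGGcc) = 1/32

AaGgCc gametes: AGC×1, AGc×1, AgC×1, Agc×1, aGC×1, aGc×1, agC×1, agc×1
AaGgcc gametes: AGc×2, Agc×2, aGc×2, agc×2
AaGgCc×AaGgcc grid (8·8=64): AAGGCc=2 AAGGcc=2 AAGgCc=4 AAGgcc=4 AAggCc=2 AAggcc=2 AaGGCc=4 AaGGcc=4 AaGgCc=8 AaGgcc=8 AaggCc=4 Aaggcc=4 aaGGCc=2 aaGGcc=2 aaGgCc=4 aaGgcc=4 aaggCc=2 aaggcc=2
aaGGcc hits 2/64; gcd=2; 2÷2/64÷2 = 1/32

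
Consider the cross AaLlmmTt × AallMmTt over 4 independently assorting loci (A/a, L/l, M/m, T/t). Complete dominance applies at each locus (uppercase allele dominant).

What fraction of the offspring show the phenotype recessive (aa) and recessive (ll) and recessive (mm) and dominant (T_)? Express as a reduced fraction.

P(aa ll mm T_) = 3/64

AaLlmmTt gametes: ALmT×2, ALmt×2, AlmT×2, Almt×2, aLmT×2, aLmt×2, almT×2, almt×2
AallMmTt gametes: AlMT×2, AlMt×2, AlmT×2, Almt×2, alMT×2, alMt×2, almT×2, almt×2
AaLlmmTt×AallMmTt grid (16·16=256): AALlMmTT=4 AALlMmTt=8 AALlMmtt=4 AALlmmTT=4 AALlmmTt=8 AALlmmtt=4 AAllMmTT=4 AAllMmTt=8 AAllMmtt=4 AAllmmTT=4 AAllmmTt=8 AAllmmtt=4 AaLlMmTT=8 AaLlMmTt=16 AaLlMmtt=8 AaLlmmTT=8 AaLlmmTt=16 AaLlmmtt=8 AallMmTT=8 AallMmTt=16 AallMmtt=8 AallmmTT=8 AallmmTt=16 Aallmmtt=8 aaLlMmTT=4 aaLlMmTt=8 aaLlMmtt=4 aaLlmmTT=4 aaLlmmTt=8 aaLlmmtt=4 aallMmTT=4 aallMmTt=8 aallMmtt=4 aallmmTT=4 aallmmTt=8 aallmmtt=4
aa ll mm T_ hits 12/256; gcd=4; 12÷4/256÷4 = 3/64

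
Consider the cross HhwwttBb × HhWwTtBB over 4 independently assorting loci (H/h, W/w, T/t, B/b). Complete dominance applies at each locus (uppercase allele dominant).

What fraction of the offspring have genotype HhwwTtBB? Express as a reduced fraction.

P(HhwwTtBB) = 1/16

HhwwttBb gametes: HwtB×4, Hwtb×4, hwtB×4, hwtb×4
HhWwTtBB gametes: HWTB×2, HWtB×2, HwTB×2, HwtB×2, hWTB×2, hWtB×2, hwTB×2, hwtB×2
HhwwttBb×HhWwTtBB grid (16·16=256): HHWwTtBB=8 HHWwTtBb=8 HHWwttBB=8 HHWwttBb=8 HHwwTtBB=8 HHwwTtBb=8 HHwwttBB=8 HHwwttBb=8 HhWwTtBB=16 HhWwTtBb=16 HhWwttBB=16 HhWwttBb=16 HhwwTtBB=16 HhwwTtBb=16 HhwwttBB=16 HhwwttBb=16 hhWwTtBB=8 hhWwTtBb=8 hhWwttBB=8 hhWwttBb=8 hhwwTtBB=8 hhwwTtBb=8 hhwwttBB=8 hhwwttBb=8
HhwwTtBB hits 16/256; gcd=16; 16÷16/256÷16 = 1/16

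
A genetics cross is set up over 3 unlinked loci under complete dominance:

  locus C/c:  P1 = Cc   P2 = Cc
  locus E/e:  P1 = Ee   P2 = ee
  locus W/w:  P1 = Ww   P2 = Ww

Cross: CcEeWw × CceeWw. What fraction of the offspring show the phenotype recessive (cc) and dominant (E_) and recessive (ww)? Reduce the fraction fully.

CcEeWw gametes: CEW×1, CEw×1, CeW×1, Cew×1, cEW×1, cEw×1, ceW×1, cew×1
CceeWw gametes: CeW×2, Cew×2, ceW×2, cew×2
CcEeWw×CceeWw grid (8·8=64): CCEeWW=2 CCEeWw=4 CCEeww=2 CCeeWW=2 CCeeWw=4 CCeeww=2 CcEeWW=4 CcEeWw=8 CcEeww=4 CceeWW=4 CceeWw=8 Cceeww=4 ccEeWW=2 ccEeWw=4 ccEeww=2 cceeWW=2 cceeWw=4 cceeww=2
cc E_ ww hits 2/64; gcd=2; 2÷2/64÷2 = 1/32

P(cc E_ ww) = 1/32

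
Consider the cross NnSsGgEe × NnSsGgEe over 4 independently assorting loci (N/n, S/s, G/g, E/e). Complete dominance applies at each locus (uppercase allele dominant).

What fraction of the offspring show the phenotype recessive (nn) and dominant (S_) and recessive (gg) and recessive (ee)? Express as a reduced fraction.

NnSsGgEe gametes: NSGE×1, NSGe×1, NSgE×1, NSge×1, NsGE×1, NsGe×1, NsgE×1, Nsge×1, nSGE×1, nSGe×1, nSgE×1, nSge×1, nsGE×1, nsGe×1, nsgE×1, nsge×1
NnSsGgEe gametes: NSGE×1, NSGe×1, NSgE×1, NSge×1, NsGE×1, NsGe×1, NsgE×1, Nsge×1, nSGE×1, nSGe×1, nSgE×1, nSge×1, nsGE×1, nsGe×1, nsgE×1, nsge×1
NnSsGgEe×NnSsGgEe grid (16·16=256): NNSSGGEE=1 NNSSGGEe=2 NNSSGGee=1 NNSSGgEE=2 NNSSGgEe=4 NNSSGgee=2 NNSSggEE=1 NNSSggEe=2 NNSSggee=1 NNSsGGEE=2 NNSsGGEe=4 NNSsGGee=2 NNSsGgEE=4 NNSsGgEe=8 NNSsGgee=4 NNSsggEE=2 NNSsggEe=4 NNSsggee=2 NNssGGEE=1 NNssGGEe=2 NNssGGee=1 NNssGgEE=2 NNssGgEe=4 NNssGgee=2 NNssggEE=1 NNssggEe=2 NNssggee=1 NnSSGGEE=2 NnSSGGEe=4 NnSSGGee=2 NnSSGgEE=4 NnSSGgEe=8 NnSSGgee=4 NnSSggEE=2 NnSSggEe=4 NnSSggee=2 NnSsGGEE=4 NnSsGGEe=8 NnSsGGee=4 NnSsGgEE=8 NnSsGgEe=16 NnSsGgee=8 NnSsggEE=4 NnSsggEe=8 NnSsggee=4 NnssGGEE=2 NnssGGEe=4 NnssGGee=2 NnssGgEE=4 NnssGgEe=8 NnssGgee=4 NnssggEE=2 NnssggEe=4 Nnssggee=2 nnSSGGEE=1 nnSSGGEe=2 nnSSGGee=1 nnSSGgEE=2 nnSSGgEe=4 nnSSGgee=2 nnSSggEE=1 nnSSggEe=2 nnSSggee=1 nnSsGGEE=2 nnSsGGEe=4 nnSsGGee=2 nnSsGgEE=4 nnSsGgEe=8 nnSsGgee=4 nnSsggEE=2 nnSsggEe=4 nnSsggee=2 nnssGGEE=1 nnssGGEe=2 nnssGGee=1 nnssGgEE=2 nnssGgEe=4 nnssGgee=2 nnssggEE=1 nnssggEe=2 nnssggee=1
nn S_ gg ee hits 3/256; gcd=1; 3÷1/256÷1 = 3/256

P(nn S_ gg ee) = 3/256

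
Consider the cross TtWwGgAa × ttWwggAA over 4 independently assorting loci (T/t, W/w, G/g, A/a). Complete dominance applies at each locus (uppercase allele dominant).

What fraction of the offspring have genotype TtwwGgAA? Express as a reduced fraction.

TtWwGgAa gametes: TWGA×1, TWGa×1, TWgA×1, TWga×1, TwGA×1, TwGa×1, TwgA×1, Twga×1, tWGA×1, tWGa×1, tWgA×1, tWga×1, twGA×1, twGa×1, twgA×1, twga×1
ttWwggAA gametes: tWgA×8, twgA×8
TtWwGgAa×ttWwggAA grid (16·16=256): TtWWGgAA=8 TtWWGgAa=8 TtWWggAA=8 TtWWggAa=8 TtWwGgAA=16 TtWwGgAa=16 TtWwggAA=16 TtWwggAa=16 TtwwGgAA=8 TtwwGgAa=8 TtwwggAA=8 TtwwggAa=8 ttWWGgAA=8 ttWWGgAa=8 ttWWggAA=8 ttWWggAa=8 ttWwGgAA=16 ttWwGgAa=16 ttWwggAA=16 ttWwggAa=16 ttwwGgAA=8 ttwwGgAa=8 ttwwggAA=8 ttwwggAa=8
TtwwGgAA hits 8/256; gcd=8; 8÷8/256÷8 = 1/32

P(TtwwGgAA) = 1/32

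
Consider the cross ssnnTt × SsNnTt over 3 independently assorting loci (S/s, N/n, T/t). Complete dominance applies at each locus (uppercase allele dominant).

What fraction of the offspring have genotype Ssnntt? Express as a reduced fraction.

P(Ssnntt) = 1/16

ssnnTt gametes: snT×4, snt×4
SsNnTt gametes: SNT×1, SNt×1, SnT×1, Snt×1, sNT×1, sNt×1, snT×1, snt×1
ssnnTt×SsNnTt grid (8·8=64): SsNnTT=4 SsNnTt=8 SsNntt=4 SsnnTT=4 SsnnTt=8 Ssnntt=4 ssNnTT=4 ssNnTt=8 ssNntt=4 ssnnTT=4 ssnnTt=8 ssnntt=4
Ssnntt hits 4/64; gcd=4; 4÷4/64÷4 = 1/16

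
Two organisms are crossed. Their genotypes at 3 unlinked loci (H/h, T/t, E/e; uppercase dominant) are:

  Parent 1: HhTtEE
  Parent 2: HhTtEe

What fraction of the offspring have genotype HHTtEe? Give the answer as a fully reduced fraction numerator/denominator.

P(HHTtEe) = 1/16

HhTtEE gametes: HTE×2, HtE×2, hTE×2, htE×2
HhTtEe gametes: HTE×1, HTe×1, HtE×1, Hte×1, hTE×1, hTe×1, htE×1, hte×1
HhTtEE×HhTtEe grid (8·8=64): HHTTEE=2 HHTTEe=2 HHTtEE=4 HHTtEe=4 HHttEE=2 HHttEe=2 HhTTEE=4 HhTTEe=4 HhTtEE=8 HhTtEe=8 HhttEE=4 HhttEe=4 hhTTEE=2 hhTTEe=2 hhTtEE=4 hhTtEe=4 hhttEE=2 hhttEe=2
HHTtEe hits 4/64; gcd=4; 4÷4/64÷4 = 1/16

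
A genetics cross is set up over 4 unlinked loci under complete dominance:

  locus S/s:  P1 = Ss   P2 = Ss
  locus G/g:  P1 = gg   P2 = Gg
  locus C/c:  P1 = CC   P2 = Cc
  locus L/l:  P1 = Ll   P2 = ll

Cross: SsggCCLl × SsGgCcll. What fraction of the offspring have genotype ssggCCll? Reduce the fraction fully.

SsggCCLl gametes: SgCL×4, SgCl×4, sgCL×4, sgCl×4
SsGgCcll gametes: SGCl×2, SGcl×2, SgCl×2, Sgcl×2, sGCl×2, sGcl×2, sgCl×2, sgcl×2
SsggCCLl×SsGgCcll grid (16·16=256): SSGgCCLl=8 SSGgCCll=8 SSGgCcLl=8 SSGgCcll=8 SSggCCLl=8 SSggCCll=8 SSggCcLl=8 SSggCcll=8 SsGgCCLl=16 SsGgCCll=16 SsGgCcLl=16 SsGgCcll=16 SsggCCLl=16 SsggCCll=16 SsggCcLl=16 SsggCcll=16 ssGgCCLl=8 ssGgCCll=8 ssGgCcLl=8 ssGgCcll=8 ssggCCLl=8 ssggCCll=8 ssggCcLl=8 ssggCcll=8
ssggCCll hits 8/256; gcd=8; 8÷8/256÷8 = 1/32

P(ssggCCll) = 1/32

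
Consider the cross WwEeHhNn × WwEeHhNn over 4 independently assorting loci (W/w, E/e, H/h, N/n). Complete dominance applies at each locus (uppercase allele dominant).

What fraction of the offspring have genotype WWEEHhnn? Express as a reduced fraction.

WwEeHhNn gametes: WEHN×1, WEHn×1, WEhN×1, WEhn×1, WeHN×1, WeHn×1, WehN×1, Wehn×1, wEHN×1, wEHn×1, wEhN×1, wEhn×1, weHN×1, weHn×1, wehN×1, wehn×1
WwEeHhNn gametes: WEHN×1, WEHn×1, WEhN×1, WEhn×1, WeHN×1, WeHn×1, WehN×1, Wehn×1, wEHN×1, wEHn×1, wEhN×1, wEhn×1, weHN×1, weHn×1, wehN×1, wehn×1
WwEeHhNn×WwEeHhNn grid (16·16=256): WWEEHHNN=1 WWEEHHNn=2 WWEEHHnn=1 WWEEHhNN=2 WWEEHhNn=4 WWEEHhnn=2 WWEEhhNN=1 WWEEhhNn=2 WWEEhhnn=1 WWEeHHNN=2 WWEeHHNn=4 WWEeHHnn=2 WWEeHhNN=4 WWEeHhNn=8 WWEeHhnn=4 WWEehhNN=2 WWEehhNn=4 WWEehhnn=2 WWeeHHNN=1 WWeeHHNn=2 WWeeHHnn=1 WWeeHhNN=2 WWeeHhNn=4 WWeeHhnn=2 WWeehhNN=1 WWeehhNn=2 WWeehhnn=1 WwEEHHNN=2 WwEEHHNn=4 WwEEHHnn=2 WwEEHhNN=4 WwEEHhNn=8 WwEEHhnn=4 WwEEhhNN=2 WwEEhhNn=4 WwEEhhnn=2 WwEeHHNN=4 WwEeHHNn=8 WwEeHHnn=4 WwEeHhNN=8 WwEeHhNn=16 WwEeHhnn=8 WwEehhNN=4 WwEehhNn=8 WwEehhnn=4 WweeHHNN=2 WweeHHNn=4 WweeHHnn=2 WweeHhNN=4 WweeHhNn=8 WweeHhnn=4 WweehhNN=2 WweehhNn=4 Wweehhnn=2 wwEEHHNN=1 wwEEHHNn=2 wwEEHHnn=1 wwEEHhNN=2 wwEEHhNn=4 wwEEHhnn=2 wwEEhhNN=1 wwEEhhNn=2 wwEEhhnn=1 wwEeHHNN=2 wwEeHHNn=4 wwEeHHnn=2 wwEeHhNN=4 wwEeHhNn=8 wwEeHhnn=4 wwEehhNN=2 wwEehhNn=4 wwEehhnn=2 wweeHHNN=1 wweeHHNn=2 wweeHHnn=1 wweeHhNN=2 wweeHhNn=4 wweeHhnn=2 wweehhNN=1 wweehhNn=2 wweehhnn=1
WWEEHhnn hits 2/256; gcd=2; 2÷2/256÷2 = 1/128

P(WWEEHhnn) = 1/128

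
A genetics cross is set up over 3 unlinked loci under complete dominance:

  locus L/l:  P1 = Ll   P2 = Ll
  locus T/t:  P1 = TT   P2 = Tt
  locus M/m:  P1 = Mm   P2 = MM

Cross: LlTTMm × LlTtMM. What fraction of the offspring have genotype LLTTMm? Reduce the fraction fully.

LlTTMm gametes: LTM×2, LTm×2, lTM×2, lTm×2
LlTtMM gametes: LTM×2, LtM×2, lTM×2, ltM×2
LlTTMm×LlTtMM grid (8·8=64): LLTTMM=4 LLTTMm=4 LLTtMM=4 LLTtMm=4 LlTTMM=8 LlTTMm=8 LlTtMM=8 LlTtMm=8 llTTMM=4 llTTMm=4 llTtMM=4 llTtMm=4
LLTTMm hits 4/64; gcd=4; 4÷4/64÷4 = 1/16

P(LLTTMm) = 1/16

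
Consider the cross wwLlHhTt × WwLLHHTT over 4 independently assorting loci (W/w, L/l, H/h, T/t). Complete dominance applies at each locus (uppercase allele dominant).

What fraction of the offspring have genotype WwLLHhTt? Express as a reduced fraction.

P(WwLLHhTt) = 1/16

wwLlHhTt gametes: wLHT×2, wLHt×2, wLhT×2, wLht×2, wlHT×2, wlHt×2, wlhT×2, wlht×2
WwLLHHTT gametes: WLHT×8, wLHT×8
wwLlHhTt×WwLLHHTT grid (16·16=256): WwLLHHTT=16 WwLLHHTt=16 WwLLHhTT=16 WwLLHhTt=16 WwLlHHTT=16 WwLlHHTt=16 WwLlHhTT=16 WwLlHhTt=16 wwLLHHTT=16 wwLLHHTt=16 wwLLHhTT=16 wwLLHhTt=16 wwLlHHTT=16 wwLlHHTt=16 wwLlHhTT=16 wwLlHhTt=16
WwLLHhTt hits 16/256; gcd=16; 16÷16/256÷16 = 1/16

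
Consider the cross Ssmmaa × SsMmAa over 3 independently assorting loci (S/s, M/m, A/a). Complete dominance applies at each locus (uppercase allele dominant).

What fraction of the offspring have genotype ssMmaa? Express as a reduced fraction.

Ssmmaa gametes: Sma×4, sma×4
SsMmAa gametes: SMA×1, SMa×1, SmA×1, Sma×1, sMA×1, sMa×1, smA×1, sma×1
Ssmmaa×SsMmAa grid (8·8=64): SSMmAa=4 SSMmaa=4 SSmmAa=4 SSmmaa=4 SsMmAa=8 SsMmaa=8 SsmmAa=8 Ssmmaa=8 ssMmAa=4 ssMmaa=4 ssmmAa=4 ssmmaa=4
ssMmaa hits 4/64; gcd=4; 4÷4/64÷4 = 1/16

P(ssMmaa) = 1/16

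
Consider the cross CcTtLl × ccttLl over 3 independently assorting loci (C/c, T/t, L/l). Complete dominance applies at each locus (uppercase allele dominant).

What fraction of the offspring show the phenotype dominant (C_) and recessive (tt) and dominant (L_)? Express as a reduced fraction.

P(C_ tt L_) = 3/16

CcTtLl gametes: CTL×1, CTl×1, CtL×1, Ctl×1, cTL×1, cTl×1, ctL×1, ctl×1
ccttLl gametes: ctL×4, ctl×4
CcTtLl×ccttLl grid (8·8=64): CcTtLL=4 CcTtLl=8 CcTtll=4 CcttLL=4 CcttLl=8 Ccttll=4 ccTtLL=4 ccTtLl=8 ccTtll=4 ccttLL=4 ccttLl=8 ccttll=4
C_ tt L_ hits 12/64; gcd=4; 12÷4/64÷4 = 3/16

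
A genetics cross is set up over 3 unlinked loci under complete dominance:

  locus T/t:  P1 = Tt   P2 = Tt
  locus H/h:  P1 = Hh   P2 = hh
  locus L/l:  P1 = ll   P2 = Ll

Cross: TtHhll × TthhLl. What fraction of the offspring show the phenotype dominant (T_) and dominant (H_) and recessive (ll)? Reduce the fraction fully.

P(T_ H_ ll) = 3/16

TtHhll gametes: THl×2, Thl×2, tHl×2, thl×2
TthhLl gametes: ThL×2, Thl×2, thL×2, thl×2
TtHhll×TthhLl grid (8·8=64): TTHhLl=4 TTHhll=4 TThhLl=4 TThhll=4 TtHhLl=8 TtHhll=8 TthhLl=8 Tthhll=8 ttHhLl=4 ttHhll=4 tthhLl=4 tthhll=4
T_ H_ ll hits 12/64; gcd=4; 12÷4/64÷4 = 3/16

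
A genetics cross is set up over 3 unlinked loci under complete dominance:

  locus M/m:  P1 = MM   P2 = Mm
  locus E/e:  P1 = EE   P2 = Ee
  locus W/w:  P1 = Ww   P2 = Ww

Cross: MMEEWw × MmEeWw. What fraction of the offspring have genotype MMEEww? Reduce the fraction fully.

P(MMEEww) = 1/16

MMEEWw gametes: MEW×4, MEw×4
MmEeWw gametes: MEW×1, MEw×1, MeW×1, Mew×1, mEW×1, mEw×1, meW×1, mew×1
MMEEWw×MmEeWw grid (8·8=64): MMEEWW=4 MMEEWw=8 MMEEww=4 MMEeWW=4 MMEeWw=8 MMEeww=4 MmEEWW=4 MmEEWw=8 MmEEww=4 MmEeWW=4 MmEeWw=8 MmEeww=4
MMEEww hits 4/64; gcd=4; 4÷4/64÷4 = 1/16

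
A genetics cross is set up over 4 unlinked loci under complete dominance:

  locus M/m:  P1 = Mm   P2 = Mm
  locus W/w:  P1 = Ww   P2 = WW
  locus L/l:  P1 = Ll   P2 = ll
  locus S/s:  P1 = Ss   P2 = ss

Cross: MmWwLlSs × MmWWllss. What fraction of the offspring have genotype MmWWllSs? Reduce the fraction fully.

P(MmWWllSs) = 1/16

MmWwLlSs gametes: MWLS×1, MWLs×1, MWlS×1, MWls×1, MwLS×1, MwLs×1, MwlS×1, Mwls×1, mWLS×1, mWLs×1, mWlS×1, mWls×1, mwLS×1, mwLs×1, mwlS×1, mwls×1
MmWWllss gametes: MWls×8, mWls×8
MmWwLlSs×MmWWllss grid (16·16=256): MMWWLlSs=8 MMWWLlss=8 MMWWllSs=8 MMWWllss=8 MMWwLlSs=8 MMWwLlss=8 MMWwllSs=8 MMWwllss=8 MmWWLlSs=16 MmWWLlss=16 MmWWllSs=16 MmWWllss=16 MmWwLlSs=16 MmWwLlss=16 MmWwllSs=16 MmWwllss=16 mmWWLlSs=8 mmWWLlss=8 mmWWllSs=8 mmWWllss=8 mmWwLlSs=8 mmWwLlss=8 mmWwllSs=8 mmWwllss=8
MmWWllSs hits 16/256; gcd=16; 16÷16/256÷16 = 1/16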